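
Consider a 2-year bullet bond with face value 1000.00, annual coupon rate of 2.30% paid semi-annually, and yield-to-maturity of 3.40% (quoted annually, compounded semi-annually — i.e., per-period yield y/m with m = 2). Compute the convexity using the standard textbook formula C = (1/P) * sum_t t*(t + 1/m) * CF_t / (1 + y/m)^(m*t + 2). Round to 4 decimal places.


Answer: Convexity = 4.7239

Derivation:
Coupon per period c = face * coupon_rate / m = 11.500000
Periods per year m = 2; per-period yield y/m = 0.017000
Number of cashflows N = 4
Cashflows (t years, CF_t, discount factor 1/(1+y/m)^(m*t), PV):
  t = 0.5000: CF_t = 11.500000, DF = 0.983284, PV = 11.307768
  t = 1.0000: CF_t = 11.500000, DF = 0.966848, PV = 11.118749
  t = 1.5000: CF_t = 11.500000, DF = 0.950686, PV = 10.932890
  t = 2.0000: CF_t = 1011.500000, DF = 0.934795, PV = 945.544723
Price P = sum_t PV_t = 978.904131
Convexity numerator sum_t t*(t + 1/m) * CF_t / (1+y/m)^(m*t + 2):
  t = 0.5000: term = 5.466445
  t = 1.0000: term = 16.125207
  t = 1.5000: term = 31.711321
  t = 2.0000: term = 4570.988976
Convexity = (1/P) * sum = 4624.291949 / 978.904131 = 4.723948


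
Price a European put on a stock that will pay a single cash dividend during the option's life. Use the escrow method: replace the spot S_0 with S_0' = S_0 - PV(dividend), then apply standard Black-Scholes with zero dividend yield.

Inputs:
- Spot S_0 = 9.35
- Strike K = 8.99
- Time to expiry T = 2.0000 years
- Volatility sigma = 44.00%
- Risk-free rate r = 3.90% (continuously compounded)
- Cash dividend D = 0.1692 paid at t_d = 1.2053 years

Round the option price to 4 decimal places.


Answer: Price = 1.7281

Derivation:
PV(D) = D * exp(-r * t_d) = 0.1692 * 0.95408101 = 0.16143051
S_0' = S_0 - PV(D) = 9.3500 - 0.16143051 = 9.18856949
d1 = (ln(S_0'/K) + (r + sigma^2/2)*T) / (sigma*sqrt(T)) = 0.47158786
d2 = d1 - sigma*sqrt(T) = -0.15066611
exp(-rT) = 0.92496443
N(-d1) = 0.31861050; N(-d2) = 0.55988044
P = K * exp(-rT) * N(-d2) - S_0' * N(-d1) = 8.9900 * 0.92496443 * 0.55988044 - 9.18856949 * 0.31861050 = 1.7281


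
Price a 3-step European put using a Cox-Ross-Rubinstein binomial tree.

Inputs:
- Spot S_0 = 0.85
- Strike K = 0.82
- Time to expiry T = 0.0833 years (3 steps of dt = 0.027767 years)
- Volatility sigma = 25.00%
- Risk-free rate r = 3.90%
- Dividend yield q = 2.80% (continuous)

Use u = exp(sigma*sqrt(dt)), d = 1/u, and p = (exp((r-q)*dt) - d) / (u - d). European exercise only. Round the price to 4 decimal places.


Answer: Price = V(0,0) = 0.0108

Derivation:
dt = T/N = 0.027767
u = exp(sigma*sqrt(dt)) = 1.042538; d = 1/u = 0.959197
p = (exp((r-q)*dt) - d) / (u - d) = 0.493252
Discount per step: exp(-r*dt) = 0.998918
Stock lattice S(k, i) with i counting down-moves:
  k=0: S(0,0) = 0.8500
  k=1: S(1,0) = 0.8862; S(1,1) = 0.8153
  k=2: S(2,0) = 0.9239; S(2,1) = 0.8500; S(2,2) = 0.7821
  k=3: S(3,0) = 0.9632; S(3,1) = 0.8862; S(3,2) = 0.8153; S(3,3) = 0.7501
Terminal payoffs V(N, i) = max(K - S_T, 0):
  V(3,0) = 0.000000; V(3,1) = 0.000000; V(3,2) = 0.004682; V(3,3) = 0.069859
Backward induction: V(k, i) = exp(-r*dt) * [p * V(k+1, i) + (1-p) * V(k+1, i+1)].
  V(2,0) = exp(-r*dt) * [p*0.000000 + (1-p)*0.000000] = 0.000000
  V(2,1) = exp(-r*dt) * [p*0.000000 + (1-p)*0.004682] = 0.002370
  V(2,2) = exp(-r*dt) * [p*0.004682 + (1-p)*0.069859] = 0.037669
  V(1,0) = exp(-r*dt) * [p*0.000000 + (1-p)*0.002370] = 0.001200
  V(1,1) = exp(-r*dt) * [p*0.002370 + (1-p)*0.037669] = 0.020236
  V(0,0) = exp(-r*dt) * [p*0.001200 + (1-p)*0.020236] = 0.010835


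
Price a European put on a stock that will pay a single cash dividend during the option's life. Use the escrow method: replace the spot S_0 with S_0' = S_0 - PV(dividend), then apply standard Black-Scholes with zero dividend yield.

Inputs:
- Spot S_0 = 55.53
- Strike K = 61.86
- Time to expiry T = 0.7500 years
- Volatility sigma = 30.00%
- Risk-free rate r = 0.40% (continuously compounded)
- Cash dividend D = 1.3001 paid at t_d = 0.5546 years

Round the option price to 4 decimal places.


PV(D) = D * exp(-r * t_d) = 1.3001 * 0.99778406 = 1.29721905
S_0' = S_0 - PV(D) = 55.5300 - 1.29721905 = 54.23278095
d1 = (ln(S_0'/K) + (r + sigma^2/2)*T) / (sigma*sqrt(T)) = -0.36503251
d2 = d1 - sigma*sqrt(T) = -0.62484013
exp(-rT) = 0.99700450
N(-d1) = 0.64245643; N(-d2) = 0.73396200
P = K * exp(-rT) * N(-d2) - S_0' * N(-d1) = 61.8600 * 0.99700450 * 0.73396200 - 54.23278095 * 0.64245643 = 10.4247

Answer: Price = 10.4247


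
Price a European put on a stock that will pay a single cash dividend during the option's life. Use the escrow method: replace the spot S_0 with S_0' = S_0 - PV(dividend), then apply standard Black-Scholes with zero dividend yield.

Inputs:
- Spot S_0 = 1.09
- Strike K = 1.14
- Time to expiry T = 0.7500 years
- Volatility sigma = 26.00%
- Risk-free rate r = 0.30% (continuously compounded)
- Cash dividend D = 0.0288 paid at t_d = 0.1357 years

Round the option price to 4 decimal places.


Answer: Price = 0.1413

Derivation:
PV(D) = D * exp(-r * t_d) = 0.0288 * 0.99959298 = 0.02878828
S_0' = S_0 - PV(D) = 1.0900 - 0.02878828 = 1.06121172
d1 = (ln(S_0'/K) + (r + sigma^2/2)*T) / (sigma*sqrt(T)) = -0.19548580
d2 = d1 - sigma*sqrt(T) = -0.42065240
exp(-rT) = 0.99775253
N(-d1) = 0.57749367; N(-d2) = 0.66299554
P = K * exp(-rT) * N(-d2) - S_0' * N(-d1) = 1.1400 * 0.99775253 * 0.66299554 - 1.06121172 * 0.57749367 = 0.1413


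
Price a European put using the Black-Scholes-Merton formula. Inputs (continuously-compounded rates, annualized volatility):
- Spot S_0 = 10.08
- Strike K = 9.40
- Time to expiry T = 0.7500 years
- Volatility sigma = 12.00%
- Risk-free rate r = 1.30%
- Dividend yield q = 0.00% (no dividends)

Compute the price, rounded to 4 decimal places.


d1 = (ln(S/K) + (r - q + 0.5*sigma^2) * T) / (sigma * sqrt(T)) = 0.81785104
d2 = d1 - sigma * sqrt(T) = 0.71392799
exp(-rT) = 0.99029738; exp(-qT) = 1.00000000
P = K * exp(-rT) * N(-d2) - S_0 * exp(-qT) * N(-d1)
N(-d1) = 0.20672112; N(-d2) = 0.23763585
P = 9.4000 * 0.99029738 * 0.23763585 - 10.0800 * 1.00000000 * 0.20672112 = 0.1284

Answer: Price = 0.1284


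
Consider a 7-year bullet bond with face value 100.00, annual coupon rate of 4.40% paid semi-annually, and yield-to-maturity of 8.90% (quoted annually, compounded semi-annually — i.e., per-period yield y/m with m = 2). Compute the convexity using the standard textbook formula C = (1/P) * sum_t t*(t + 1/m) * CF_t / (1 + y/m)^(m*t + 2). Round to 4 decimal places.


Answer: Convexity = 38.6408

Derivation:
Coupon per period c = face * coupon_rate / m = 2.200000
Periods per year m = 2; per-period yield y/m = 0.044500
Number of cashflows N = 14
Cashflows (t years, CF_t, discount factor 1/(1+y/m)^(m*t), PV):
  t = 0.5000: CF_t = 2.200000, DF = 0.957396, PV = 2.106271
  t = 1.0000: CF_t = 2.200000, DF = 0.916607, PV = 2.016535
  t = 1.5000: CF_t = 2.200000, DF = 0.877556, PV = 1.930622
  t = 2.0000: CF_t = 2.200000, DF = 0.840168, PV = 1.848370
  t = 2.5000: CF_t = 2.200000, DF = 0.804374, PV = 1.769622
  t = 3.0000: CF_t = 2.200000, DF = 0.770104, PV = 1.694229
  t = 3.5000: CF_t = 2.200000, DF = 0.737294, PV = 1.622048
  t = 4.0000: CF_t = 2.200000, DF = 0.705883, PV = 1.552942
  t = 4.5000: CF_t = 2.200000, DF = 0.675809, PV = 1.486780
  t = 5.0000: CF_t = 2.200000, DF = 0.647017, PV = 1.423437
  t = 5.5000: CF_t = 2.200000, DF = 0.619451, PV = 1.362793
  t = 6.0000: CF_t = 2.200000, DF = 0.593060, PV = 1.304732
  t = 6.5000: CF_t = 2.200000, DF = 0.567793, PV = 1.249145
  t = 7.0000: CF_t = 102.200000, DF = 0.543603, PV = 55.556218
Price P = sum_t PV_t = 76.923743
Convexity numerator sum_t t*(t + 1/m) * CF_t / (1+y/m)^(m*t + 2):
  t = 0.5000: term = 0.965311
  t = 1.0000: term = 2.772555
  t = 1.5000: term = 5.308865
  t = 2.0000: term = 8.471143
  t = 2.5000: term = 12.165356
  t = 3.0000: term = 16.305887
  t = 3.5000: term = 20.814919
  t = 4.0000: term = 25.621865
  t = 4.5000: term = 30.662835
  t = 5.0000: term = 35.880133
  t = 5.5000: term = 41.221790
  t = 6.0000: term = 46.641130
  t = 6.5000: term = 52.096364
  t = 7.0000: term = 2673.468615
Convexity = (1/P) * sum = 2972.396769 / 76.923743 = 38.640823


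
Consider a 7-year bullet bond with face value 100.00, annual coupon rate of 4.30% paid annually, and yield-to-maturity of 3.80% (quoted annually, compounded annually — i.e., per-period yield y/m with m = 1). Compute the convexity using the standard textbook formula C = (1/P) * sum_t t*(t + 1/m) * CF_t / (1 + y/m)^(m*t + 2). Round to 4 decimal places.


Coupon per period c = face * coupon_rate / m = 4.300000
Periods per year m = 1; per-period yield y/m = 0.038000
Number of cashflows N = 7
Cashflows (t years, CF_t, discount factor 1/(1+y/m)^(m*t), PV):
  t = 1.0000: CF_t = 4.300000, DF = 0.963391, PV = 4.142582
  t = 2.0000: CF_t = 4.300000, DF = 0.928122, PV = 3.990927
  t = 3.0000: CF_t = 4.300000, DF = 0.894145, PV = 3.844823
  t = 4.0000: CF_t = 4.300000, DF = 0.861411, PV = 3.704069
  t = 5.0000: CF_t = 4.300000, DF = 0.829876, PV = 3.568467
  t = 6.0000: CF_t = 4.300000, DF = 0.799495, PV = 3.437830
  t = 7.0000: CF_t = 104.300000, DF = 0.770227, PV = 80.334637
Price P = sum_t PV_t = 103.023334
Convexity numerator sum_t t*(t + 1/m) * CF_t / (1+y/m)^(m*t + 2):
  t = 1.0000: term = 7.689647
  t = 2.0000: term = 22.224413
  t = 3.0000: term = 42.821604
  t = 4.0000: term = 68.756590
  t = 5.0000: term = 99.359234
  t = 6.0000: term = 134.010528
  t = 7.0000: term = 4175.381415
Convexity = (1/P) * sum = 4550.243431 / 103.023334 = 44.167115

Answer: Convexity = 44.1671


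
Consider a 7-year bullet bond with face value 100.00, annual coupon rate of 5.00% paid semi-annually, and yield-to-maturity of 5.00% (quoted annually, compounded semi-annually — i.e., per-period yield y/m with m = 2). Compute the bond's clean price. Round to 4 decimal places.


Answer: Price = 100.0000

Derivation:
Coupon per period c = face * coupon_rate / m = 2.500000
Periods per year m = 2; per-period yield y/m = 0.025000
Number of cashflows N = 14
Cashflows (t years, CF_t, discount factor 1/(1+y/m)^(m*t), PV):
  t = 0.5000: CF_t = 2.500000, DF = 0.975610, PV = 2.439024
  t = 1.0000: CF_t = 2.500000, DF = 0.951814, PV = 2.379536
  t = 1.5000: CF_t = 2.500000, DF = 0.928599, PV = 2.321499
  t = 2.0000: CF_t = 2.500000, DF = 0.905951, PV = 2.264877
  t = 2.5000: CF_t = 2.500000, DF = 0.883854, PV = 2.209636
  t = 3.0000: CF_t = 2.500000, DF = 0.862297, PV = 2.155742
  t = 3.5000: CF_t = 2.500000, DF = 0.841265, PV = 2.103163
  t = 4.0000: CF_t = 2.500000, DF = 0.820747, PV = 2.051866
  t = 4.5000: CF_t = 2.500000, DF = 0.800728, PV = 2.001821
  t = 5.0000: CF_t = 2.500000, DF = 0.781198, PV = 1.952996
  t = 5.5000: CF_t = 2.500000, DF = 0.762145, PV = 1.905362
  t = 6.0000: CF_t = 2.500000, DF = 0.743556, PV = 1.858890
  t = 6.5000: CF_t = 2.500000, DF = 0.725420, PV = 1.813551
  t = 7.0000: CF_t = 102.500000, DF = 0.707727, PV = 72.542038
Price P = sum_t PV_t = 100.000000


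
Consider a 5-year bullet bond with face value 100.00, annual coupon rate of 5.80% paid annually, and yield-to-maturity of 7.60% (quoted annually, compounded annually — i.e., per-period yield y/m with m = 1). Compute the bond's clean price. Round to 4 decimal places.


Answer: Price = 92.7367

Derivation:
Coupon per period c = face * coupon_rate / m = 5.800000
Periods per year m = 1; per-period yield y/m = 0.076000
Number of cashflows N = 5
Cashflows (t years, CF_t, discount factor 1/(1+y/m)^(m*t), PV):
  t = 1.0000: CF_t = 5.800000, DF = 0.929368, PV = 5.390335
  t = 2.0000: CF_t = 5.800000, DF = 0.863725, PV = 5.009605
  t = 3.0000: CF_t = 5.800000, DF = 0.802718, PV = 4.655766
  t = 4.0000: CF_t = 5.800000, DF = 0.746021, PV = 4.326920
  t = 5.0000: CF_t = 105.800000, DF = 0.693328, PV = 73.354086
Price P = sum_t PV_t = 92.736712


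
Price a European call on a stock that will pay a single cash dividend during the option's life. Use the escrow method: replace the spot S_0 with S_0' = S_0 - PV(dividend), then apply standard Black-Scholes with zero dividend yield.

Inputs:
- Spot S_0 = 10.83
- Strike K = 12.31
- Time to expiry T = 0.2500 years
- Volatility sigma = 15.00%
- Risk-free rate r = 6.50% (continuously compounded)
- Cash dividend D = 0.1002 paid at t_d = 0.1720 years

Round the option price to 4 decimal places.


PV(D) = D * exp(-r * t_d) = 0.1002 * 0.98888226 = 0.09908600
S_0' = S_0 - PV(D) = 10.8300 - 0.09908600 = 10.73091400
d1 = (ln(S_0'/K) + (r + sigma^2/2)*T) / (sigma*sqrt(T)) = -1.57627608
d2 = d1 - sigma*sqrt(T) = -1.65127608
exp(-rT) = 0.98388132
N(d1) = 0.05748110; N(d2) = 0.04934111
C = S_0' * N(d1) - K * exp(-rT) * N(d2) = 10.73091400 * 0.05748110 - 12.3100 * 0.98388132 * 0.04934111 = 0.0192

Answer: Price = 0.0192


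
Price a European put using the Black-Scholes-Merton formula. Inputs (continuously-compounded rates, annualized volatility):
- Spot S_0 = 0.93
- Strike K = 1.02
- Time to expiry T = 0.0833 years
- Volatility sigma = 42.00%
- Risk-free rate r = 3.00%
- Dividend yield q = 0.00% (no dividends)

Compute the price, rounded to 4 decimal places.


d1 = (ln(S/K) + (r - q + 0.5*sigma^2) * T) / (sigma * sqrt(T)) = -0.68080954
d2 = d1 - sigma * sqrt(T) = -0.80202885
exp(-rT) = 0.99750412; exp(-qT) = 1.00000000
P = K * exp(-rT) * N(-d2) - S_0 * exp(-qT) * N(-d1)
N(-d1) = 0.75200400; N(-d2) = 0.78873187
P = 1.0200 * 0.99750412 * 0.78873187 - 0.9300 * 1.00000000 * 0.75200400 = 0.1031

Answer: Price = 0.1031


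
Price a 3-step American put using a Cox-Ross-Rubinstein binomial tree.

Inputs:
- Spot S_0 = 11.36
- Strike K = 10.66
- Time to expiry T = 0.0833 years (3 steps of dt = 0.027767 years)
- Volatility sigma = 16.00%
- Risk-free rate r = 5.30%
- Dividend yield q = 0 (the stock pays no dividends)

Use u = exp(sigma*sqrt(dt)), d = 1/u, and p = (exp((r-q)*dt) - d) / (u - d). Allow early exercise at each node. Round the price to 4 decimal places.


dt = T/N = 0.027767
u = exp(sigma*sqrt(dt)) = 1.027020; d = 1/u = 0.973691
p = (exp((r-q)*dt) - d) / (u - d) = 0.520951
Discount per step: exp(-r*dt) = 0.998529
Stock lattice S(k, i) with i counting down-moves:
  k=0: S(0,0) = 11.3600
  k=1: S(1,0) = 11.6669; S(1,1) = 11.0611
  k=2: S(2,0) = 11.9822; S(2,1) = 11.3600; S(2,2) = 10.7701
  k=3: S(3,0) = 12.3059; S(3,1) = 11.6669; S(3,2) = 11.0611; S(3,3) = 10.4868
Terminal payoffs V(N, i) = max(K - S_T, 0):
  V(3,0) = 0.000000; V(3,1) = 0.000000; V(3,2) = 0.000000; V(3,3) = 0.173231
Backward induction: V(k, i) = exp(-r*dt) * [p * V(k+1, i) + (1-p) * V(k+1, i+1)]; then take max(V_cont, immediate exercise) for American.
  V(2,0) = exp(-r*dt) * [p*0.000000 + (1-p)*0.000000] = 0.000000; exercise = 0.000000; V(2,0) = max -> 0.000000
  V(2,1) = exp(-r*dt) * [p*0.000000 + (1-p)*0.000000] = 0.000000; exercise = 0.000000; V(2,1) = max -> 0.000000
  V(2,2) = exp(-r*dt) * [p*0.000000 + (1-p)*0.173231] = 0.082864; exercise = 0.000000; V(2,2) = max -> 0.082864
  V(1,0) = exp(-r*dt) * [p*0.000000 + (1-p)*0.000000] = 0.000000; exercise = 0.000000; V(1,0) = max -> 0.000000
  V(1,1) = exp(-r*dt) * [p*0.000000 + (1-p)*0.082864] = 0.039638; exercise = 0.000000; V(1,1) = max -> 0.039638
  V(0,0) = exp(-r*dt) * [p*0.000000 + (1-p)*0.039638] = 0.018960; exercise = 0.000000; V(0,0) = max -> 0.018960

Answer: Price = V(0,0) = 0.0190


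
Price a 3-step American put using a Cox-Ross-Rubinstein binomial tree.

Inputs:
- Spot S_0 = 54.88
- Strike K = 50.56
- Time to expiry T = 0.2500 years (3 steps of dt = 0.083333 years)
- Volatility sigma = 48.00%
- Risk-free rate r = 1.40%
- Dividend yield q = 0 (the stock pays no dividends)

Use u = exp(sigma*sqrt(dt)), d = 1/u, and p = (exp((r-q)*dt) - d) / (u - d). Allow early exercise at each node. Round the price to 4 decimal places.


dt = T/N = 0.083333
u = exp(sigma*sqrt(dt)) = 1.148623; d = 1/u = 0.870607
p = (exp((r-q)*dt) - d) / (u - d) = 0.469613
Discount per step: exp(-r*dt) = 0.998834
Stock lattice S(k, i) with i counting down-moves:
  k=0: S(0,0) = 54.8800
  k=1: S(1,0) = 63.0364; S(1,1) = 47.7789
  k=2: S(2,0) = 72.4051; S(2,1) = 54.8800; S(2,2) = 41.5967
  k=3: S(3,0) = 83.1662; S(3,1) = 63.0364; S(3,2) = 47.7789; S(3,3) = 36.2144
Terminal payoffs V(N, i) = max(K - S_T, 0):
  V(3,0) = 0.000000; V(3,1) = 0.000000; V(3,2) = 2.781062; V(3,3) = 14.345601
Backward induction: V(k, i) = exp(-r*dt) * [p * V(k+1, i) + (1-p) * V(k+1, i+1)]; then take max(V_cont, immediate exercise) for American.
  V(2,0) = exp(-r*dt) * [p*0.000000 + (1-p)*0.000000] = 0.000000; exercise = 0.000000; V(2,0) = max -> 0.000000
  V(2,1) = exp(-r*dt) * [p*0.000000 + (1-p)*2.781062] = 1.473319; exercise = 0.000000; V(2,1) = max -> 1.473319
  V(2,2) = exp(-r*dt) * [p*2.781062 + (1-p)*14.345601] = 8.904347; exercise = 8.963299; V(2,2) = max -> 8.963299
  V(1,0) = exp(-r*dt) * [p*0.000000 + (1-p)*1.473319] = 0.780518; exercise = 0.000000; V(1,0) = max -> 0.780518
  V(1,1) = exp(-r*dt) * [p*1.473319 + (1-p)*8.963299] = 5.439556; exercise = 2.781062; V(1,1) = max -> 5.439556
  V(0,0) = exp(-r*dt) * [p*0.780518 + (1-p)*5.439556] = 3.247819; exercise = 0.000000; V(0,0) = max -> 3.247819

Answer: Price = V(0,0) = 3.2478


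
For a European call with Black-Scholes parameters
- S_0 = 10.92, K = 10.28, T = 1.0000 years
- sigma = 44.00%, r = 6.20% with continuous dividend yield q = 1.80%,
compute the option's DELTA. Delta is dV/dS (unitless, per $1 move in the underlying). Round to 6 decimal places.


Answer: Delta = 0.664195

Derivation:
d1 = 0.4572629779; d2 = 0.0172629779
phi(d1) = 0.3593410833; exp(-qT) = 0.9821610324; exp(-rT) = 0.9398828868
N(d1) = 0.6762589817
Delta = exp(-qT) * N(d1) = 0.9821610324 * 0.6762589817 = 0.664195


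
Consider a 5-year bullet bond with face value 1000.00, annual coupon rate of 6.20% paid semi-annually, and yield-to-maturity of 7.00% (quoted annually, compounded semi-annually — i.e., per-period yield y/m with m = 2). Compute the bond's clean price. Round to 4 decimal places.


Coupon per period c = face * coupon_rate / m = 31.000000
Periods per year m = 2; per-period yield y/m = 0.035000
Number of cashflows N = 10
Cashflows (t years, CF_t, discount factor 1/(1+y/m)^(m*t), PV):
  t = 0.5000: CF_t = 31.000000, DF = 0.966184, PV = 29.951691
  t = 1.0000: CF_t = 31.000000, DF = 0.933511, PV = 28.938832
  t = 1.5000: CF_t = 31.000000, DF = 0.901943, PV = 27.960224
  t = 2.0000: CF_t = 31.000000, DF = 0.871442, PV = 27.014709
  t = 2.5000: CF_t = 31.000000, DF = 0.841973, PV = 26.101168
  t = 3.0000: CF_t = 31.000000, DF = 0.813501, PV = 25.218520
  t = 3.5000: CF_t = 31.000000, DF = 0.785991, PV = 24.365720
  t = 4.0000: CF_t = 31.000000, DF = 0.759412, PV = 23.541758
  t = 4.5000: CF_t = 31.000000, DF = 0.733731, PV = 22.745660
  t = 5.0000: CF_t = 1031.000000, DF = 0.708919, PV = 730.895297
Price P = sum_t PV_t = 966.733579

Answer: Price = 966.7336


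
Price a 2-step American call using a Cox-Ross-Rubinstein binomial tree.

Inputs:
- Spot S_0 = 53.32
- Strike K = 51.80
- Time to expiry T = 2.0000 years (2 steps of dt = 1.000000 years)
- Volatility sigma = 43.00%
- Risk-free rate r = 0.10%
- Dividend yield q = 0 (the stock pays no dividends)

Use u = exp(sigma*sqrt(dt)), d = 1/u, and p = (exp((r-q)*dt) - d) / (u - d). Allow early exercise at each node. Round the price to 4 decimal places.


dt = T/N = 1.000000
u = exp(sigma*sqrt(dt)) = 1.537258; d = 1/u = 0.650509
p = (exp((r-q)*dt) - d) / (u - d) = 0.395255
Discount per step: exp(-r*dt) = 0.999000
Stock lattice S(k, i) with i counting down-moves:
  k=0: S(0,0) = 53.3200
  k=1: S(1,0) = 81.9666; S(1,1) = 34.6851
  k=2: S(2,0) = 126.0037; S(2,1) = 53.3200; S(2,2) = 22.5630
Terminal payoffs V(N, i) = max(S_T - K, 0):
  V(2,0) = 74.203728; V(2,1) = 1.520000; V(2,2) = 0.000000
Backward induction: V(k, i) = exp(-r*dt) * [p * V(k+1, i) + (1-p) * V(k+1, i+1)]; then take max(V_cont, immediate exercise) for American.
  V(1,0) = exp(-r*dt) * [p*74.203728 + (1-p)*1.520000] = 30.218345; exercise = 30.166571; V(1,0) = max -> 30.218345
  V(1,1) = exp(-r*dt) * [p*1.520000 + (1-p)*0.000000] = 0.600187; exercise = 0.000000; V(1,1) = max -> 0.600187
  V(0,0) = exp(-r*dt) * [p*30.218345 + (1-p)*0.600187] = 12.294600; exercise = 1.520000; V(0,0) = max -> 12.294600

Answer: Price = V(0,0) = 12.2946


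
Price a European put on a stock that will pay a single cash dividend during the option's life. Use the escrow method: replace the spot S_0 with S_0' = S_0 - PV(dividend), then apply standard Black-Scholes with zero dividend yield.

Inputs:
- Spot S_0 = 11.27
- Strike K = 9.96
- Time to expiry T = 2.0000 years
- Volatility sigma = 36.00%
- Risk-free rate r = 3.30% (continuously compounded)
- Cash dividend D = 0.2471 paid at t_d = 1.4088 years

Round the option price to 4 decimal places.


PV(D) = D * exp(-r * t_d) = 0.2471 * 0.95457372 = 0.23587517
S_0' = S_0 - PV(D) = 11.2700 - 0.23587517 = 11.03412483
d1 = (ln(S_0'/K) + (r + sigma^2/2)*T) / (sigma*sqrt(T)) = 0.58535803
d2 = d1 - sigma*sqrt(T) = 0.07624115
exp(-rT) = 0.93613086
N(-d1) = 0.27915350; N(-d2) = 0.46961362
P = K * exp(-rT) * N(-d2) - S_0' * N(-d1) = 9.9600 * 0.93613086 * 0.46961362 - 11.03412483 * 0.27915350 = 1.2984

Answer: Price = 1.2984


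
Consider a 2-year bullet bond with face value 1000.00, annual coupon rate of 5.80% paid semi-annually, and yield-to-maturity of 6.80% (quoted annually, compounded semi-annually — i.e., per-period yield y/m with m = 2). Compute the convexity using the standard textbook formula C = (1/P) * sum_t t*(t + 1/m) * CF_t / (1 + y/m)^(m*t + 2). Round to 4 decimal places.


Coupon per period c = face * coupon_rate / m = 29.000000
Periods per year m = 2; per-period yield y/m = 0.034000
Number of cashflows N = 4
Cashflows (t years, CF_t, discount factor 1/(1+y/m)^(m*t), PV):
  t = 0.5000: CF_t = 29.000000, DF = 0.967118, PV = 28.046422
  t = 1.0000: CF_t = 29.000000, DF = 0.935317, PV = 27.124199
  t = 1.5000: CF_t = 29.000000, DF = 0.904562, PV = 26.232301
  t = 2.0000: CF_t = 1029.000000, DF = 0.874818, PV = 900.188001
Price P = sum_t PV_t = 981.590922
Convexity numerator sum_t t*(t + 1/m) * CF_t / (1+y/m)^(m*t + 2):
  t = 0.5000: term = 13.116150
  t = 1.0000: term = 38.054595
  t = 1.5000: term = 73.606566
  t = 2.0000: term = 4209.806618
Convexity = (1/P) * sum = 4334.583930 / 981.590922 = 4.415876

Answer: Convexity = 4.4159


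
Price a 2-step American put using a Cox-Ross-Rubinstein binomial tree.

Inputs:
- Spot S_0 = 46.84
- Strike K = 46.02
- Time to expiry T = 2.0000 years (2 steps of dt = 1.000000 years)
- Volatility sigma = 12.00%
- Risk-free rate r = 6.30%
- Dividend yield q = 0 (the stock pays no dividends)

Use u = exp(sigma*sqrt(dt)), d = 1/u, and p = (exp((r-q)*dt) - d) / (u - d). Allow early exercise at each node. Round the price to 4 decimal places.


Answer: Price = V(0,0) = 1.0915

Derivation:
dt = T/N = 1.000000
u = exp(sigma*sqrt(dt)) = 1.127497; d = 1/u = 0.886920
p = (exp((r-q)*dt) - d) / (u - d) = 0.740332
Discount per step: exp(-r*dt) = 0.938943
Stock lattice S(k, i) with i counting down-moves:
  k=0: S(0,0) = 46.8400
  k=1: S(1,0) = 52.8120; S(1,1) = 41.5434
  k=2: S(2,0) = 59.5453; S(2,1) = 46.8400; S(2,2) = 36.8456
Terminal payoffs V(N, i) = max(K - S_T, 0):
  V(2,0) = 0.000000; V(2,1) = 0.000000; V(2,2) = 9.174351
Backward induction: V(k, i) = exp(-r*dt) * [p * V(k+1, i) + (1-p) * V(k+1, i+1)]; then take max(V_cont, immediate exercise) for American.
  V(1,0) = exp(-r*dt) * [p*0.000000 + (1-p)*0.000000] = 0.000000; exercise = 0.000000; V(1,0) = max -> 0.000000
  V(1,1) = exp(-r*dt) * [p*0.000000 + (1-p)*9.174351] = 2.236832; exercise = 4.476647; V(1,1) = max -> 4.476647
  V(0,0) = exp(-r*dt) * [p*0.000000 + (1-p)*4.476647] = 1.091468; exercise = 0.000000; V(0,0) = max -> 1.091468


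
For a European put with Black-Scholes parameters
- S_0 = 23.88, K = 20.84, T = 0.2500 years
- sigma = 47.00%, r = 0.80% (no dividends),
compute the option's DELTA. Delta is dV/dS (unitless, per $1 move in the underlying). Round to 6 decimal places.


d1 = 0.7054449857; d2 = 0.4704449857
phi(d1) = 0.3110614347; exp(-qT) = 1.0000000000; exp(-rT) = 0.9980019987
N(-d1) = 0.2402666785
Delta = -exp(-qT) * N(-d1) = -1.0000000000 * 0.2402666785 = -0.240267

Answer: Delta = -0.240267


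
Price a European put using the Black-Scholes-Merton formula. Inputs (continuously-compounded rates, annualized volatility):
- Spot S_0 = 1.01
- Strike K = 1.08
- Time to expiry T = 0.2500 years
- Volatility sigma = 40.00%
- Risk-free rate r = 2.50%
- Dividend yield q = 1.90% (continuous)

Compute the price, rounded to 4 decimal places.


Answer: Price = 0.1212

Derivation:
d1 = (ln(S/K) + (r - q + 0.5*sigma^2) * T) / (sigma * sqrt(T)) = -0.22755355
d2 = d1 - sigma * sqrt(T) = -0.42755355
exp(-rT) = 0.99376949; exp(-qT) = 0.99526126
P = K * exp(-rT) * N(-d2) - S_0 * exp(-qT) * N(-d1)
N(-d1) = 0.59000333; N(-d2) = 0.66551191
P = 1.0800 * 0.99376949 * 0.66551191 - 1.0100 * 0.99526126 * 0.59000333 = 0.1212


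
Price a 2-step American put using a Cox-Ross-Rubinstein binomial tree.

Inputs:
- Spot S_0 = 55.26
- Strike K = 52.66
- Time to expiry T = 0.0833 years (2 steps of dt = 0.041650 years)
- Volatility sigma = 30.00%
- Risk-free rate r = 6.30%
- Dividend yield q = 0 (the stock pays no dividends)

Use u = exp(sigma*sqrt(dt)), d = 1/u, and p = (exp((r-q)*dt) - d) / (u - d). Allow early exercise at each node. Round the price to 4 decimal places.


Answer: Price = V(0,0) = 0.9144

Derivation:
dt = T/N = 0.041650
u = exp(sigma*sqrt(dt)) = 1.063138; d = 1/u = 0.940612
p = (exp((r-q)*dt) - d) / (u - d) = 0.506142
Discount per step: exp(-r*dt) = 0.997379
Stock lattice S(k, i) with i counting down-moves:
  k=0: S(0,0) = 55.2600
  k=1: S(1,0) = 58.7490; S(1,1) = 51.9782
  k=2: S(2,0) = 62.4583; S(2,1) = 55.2600; S(2,2) = 48.8913
Terminal payoffs V(N, i) = max(K - S_T, 0):
  V(2,0) = 0.000000; V(2,1) = 0.000000; V(2,2) = 3.768707
Backward induction: V(k, i) = exp(-r*dt) * [p * V(k+1, i) + (1-p) * V(k+1, i+1)]; then take max(V_cont, immediate exercise) for American.
  V(1,0) = exp(-r*dt) * [p*0.000000 + (1-p)*0.000000] = 0.000000; exercise = 0.000000; V(1,0) = max -> 0.000000
  V(1,1) = exp(-r*dt) * [p*0.000000 + (1-p)*3.768707] = 1.856329; exercise = 0.681804; V(1,1) = max -> 1.856329
  V(0,0) = exp(-r*dt) * [p*0.000000 + (1-p)*1.856329] = 0.914360; exercise = 0.000000; V(0,0) = max -> 0.914360


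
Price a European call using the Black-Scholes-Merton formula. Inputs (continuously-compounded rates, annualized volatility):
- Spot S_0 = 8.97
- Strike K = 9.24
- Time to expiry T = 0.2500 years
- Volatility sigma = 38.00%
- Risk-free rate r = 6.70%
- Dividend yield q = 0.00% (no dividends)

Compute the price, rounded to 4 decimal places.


d1 = (ln(S/K) + (r - q + 0.5*sigma^2) * T) / (sigma * sqrt(T)) = 0.02707258
d2 = d1 - sigma * sqrt(T) = -0.16292742
exp(-rT) = 0.98338950; exp(-qT) = 1.00000000
C = S_0 * exp(-qT) * N(d1) - K * exp(-rT) * N(d2)
N(d1) = 0.51079908; N(d2) = 0.43528779
C = 8.9700 * 1.00000000 * 0.51079908 - 9.2400 * 0.98338950 * 0.43528779 = 0.6266

Answer: Price = 0.6266


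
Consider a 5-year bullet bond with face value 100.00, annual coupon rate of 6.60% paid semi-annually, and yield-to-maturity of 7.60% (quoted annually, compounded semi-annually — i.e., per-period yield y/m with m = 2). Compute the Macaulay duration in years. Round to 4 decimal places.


Coupon per period c = face * coupon_rate / m = 3.300000
Periods per year m = 2; per-period yield y/m = 0.038000
Number of cashflows N = 10
Cashflows (t years, CF_t, discount factor 1/(1+y/m)^(m*t), PV):
  t = 0.5000: CF_t = 3.300000, DF = 0.963391, PV = 3.179191
  t = 1.0000: CF_t = 3.300000, DF = 0.928122, PV = 3.062804
  t = 1.5000: CF_t = 3.300000, DF = 0.894145, PV = 2.950678
  t = 2.0000: CF_t = 3.300000, DF = 0.861411, PV = 2.842657
  t = 2.5000: CF_t = 3.300000, DF = 0.829876, PV = 2.738591
  t = 3.0000: CF_t = 3.300000, DF = 0.799495, PV = 2.638334
  t = 3.5000: CF_t = 3.300000, DF = 0.770227, PV = 2.541748
  t = 4.0000: CF_t = 3.300000, DF = 0.742030, PV = 2.448697
  t = 4.5000: CF_t = 3.300000, DF = 0.714865, PV = 2.359053
  t = 5.0000: CF_t = 103.300000, DF = 0.688694, PV = 71.142117
Price P = sum_t PV_t = 95.903872
Macaulay numerator sum_t t * PV_t:
  t * PV_t at t = 0.5000: 1.589595
  t * PV_t at t = 1.0000: 3.062804
  t * PV_t at t = 1.5000: 4.426018
  t * PV_t at t = 2.0000: 5.685315
  t * PV_t at t = 2.5000: 6.846477
  t * PV_t at t = 3.0000: 7.915003
  t * PV_t at t = 3.5000: 8.896117
  t * PV_t at t = 4.0000: 9.794789
  t * PV_t at t = 4.5000: 10.615740
  t * PV_t at t = 5.0000: 355.710587
Macaulay duration D = (sum_t t * PV_t) / P = 414.542446 / 95.903872 = 4.322479

Answer: Macaulay duration = 4.3225 years


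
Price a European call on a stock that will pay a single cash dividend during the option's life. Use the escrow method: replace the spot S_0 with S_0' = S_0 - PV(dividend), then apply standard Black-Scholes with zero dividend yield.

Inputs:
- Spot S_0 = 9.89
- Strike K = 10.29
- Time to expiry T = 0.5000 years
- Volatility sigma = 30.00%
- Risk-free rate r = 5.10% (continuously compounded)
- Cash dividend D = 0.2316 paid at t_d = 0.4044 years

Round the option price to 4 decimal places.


Answer: Price = 0.6607

Derivation:
PV(D) = D * exp(-r * t_d) = 0.2316 * 0.97958683 = 0.22687231
S_0' = S_0 - PV(D) = 9.8900 - 0.22687231 = 9.66312769
d1 = (ln(S_0'/K) + (r + sigma^2/2)*T) / (sigma*sqrt(T)) = -0.07002797
d2 = d1 - sigma*sqrt(T) = -0.28216001
exp(-rT) = 0.97482238
N(d1) = 0.47208570; N(d2) = 0.38891041
C = S_0' * N(d1) - K * exp(-rT) * N(d2) = 9.66312769 * 0.47208570 - 10.2900 * 0.97482238 * 0.38891041 = 0.6607


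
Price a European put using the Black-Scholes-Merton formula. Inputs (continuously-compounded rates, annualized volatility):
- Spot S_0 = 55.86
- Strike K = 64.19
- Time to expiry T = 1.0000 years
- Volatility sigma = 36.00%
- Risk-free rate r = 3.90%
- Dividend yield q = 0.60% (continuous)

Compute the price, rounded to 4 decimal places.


d1 = (ln(S/K) + (r - q + 0.5*sigma^2) * T) / (sigma * sqrt(T)) = -0.11444132
d2 = d1 - sigma * sqrt(T) = -0.47444132
exp(-rT) = 0.96175071; exp(-qT) = 0.99401796
P = K * exp(-rT) * N(-d2) - S_0 * exp(-qT) * N(-d1)
N(-d1) = 0.54555602; N(-d2) = 0.68240738
P = 64.1900 * 0.96175071 * 0.68240738 - 55.8600 * 0.99401796 * 0.54555602 = 11.8358

Answer: Price = 11.8358


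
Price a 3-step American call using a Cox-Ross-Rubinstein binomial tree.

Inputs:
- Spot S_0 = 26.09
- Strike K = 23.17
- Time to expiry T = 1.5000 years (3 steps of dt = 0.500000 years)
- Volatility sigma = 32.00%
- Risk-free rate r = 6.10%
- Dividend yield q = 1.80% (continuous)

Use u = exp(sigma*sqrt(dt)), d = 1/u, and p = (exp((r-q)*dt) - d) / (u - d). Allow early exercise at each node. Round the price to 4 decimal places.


dt = T/N = 0.500000
u = exp(sigma*sqrt(dt)) = 1.253919; d = 1/u = 0.797499
p = (exp((r-q)*dt) - d) / (u - d) = 0.491287
Discount per step: exp(-r*dt) = 0.969960
Stock lattice S(k, i) with i counting down-moves:
  k=0: S(0,0) = 26.0900
  k=1: S(1,0) = 32.7148; S(1,1) = 20.8068
  k=2: S(2,0) = 41.0217; S(2,1) = 26.0900; S(2,2) = 16.5934
  k=3: S(3,0) = 51.4379; S(3,1) = 32.7148; S(3,2) = 20.8068; S(3,3) = 13.2332
Terminal payoffs V(N, i) = max(S_T - K, 0):
  V(3,0) = 28.267867; V(3,1) = 9.544757; V(3,2) = 0.000000; V(3,3) = 0.000000
Backward induction: V(k, i) = exp(-r*dt) * [p * V(k+1, i) + (1-p) * V(k+1, i+1)]; then take max(V_cont, immediate exercise) for American.
  V(2,0) = exp(-r*dt) * [p*28.267867 + (1-p)*9.544757] = 18.180147; exercise = 17.851669; V(2,0) = max -> 18.180147
  V(2,1) = exp(-r*dt) * [p*9.544757 + (1-p)*0.000000] = 4.548357; exercise = 2.920000; V(2,1) = max -> 4.548357
  V(2,2) = exp(-r*dt) * [p*0.000000 + (1-p)*0.000000] = 0.000000; exercise = 0.000000; V(2,2) = max -> 0.000000
  V(1,0) = exp(-r*dt) * [p*18.180147 + (1-p)*4.548357] = 10.907674; exercise = 9.544757; V(1,0) = max -> 10.907674
  V(1,1) = exp(-r*dt) * [p*4.548357 + (1-p)*0.000000] = 2.167425; exercise = 0.000000; V(1,1) = max -> 2.167425
  V(0,0) = exp(-r*dt) * [p*10.907674 + (1-p)*2.167425] = 6.267301; exercise = 2.920000; V(0,0) = max -> 6.267301

Answer: Price = V(0,0) = 6.2673


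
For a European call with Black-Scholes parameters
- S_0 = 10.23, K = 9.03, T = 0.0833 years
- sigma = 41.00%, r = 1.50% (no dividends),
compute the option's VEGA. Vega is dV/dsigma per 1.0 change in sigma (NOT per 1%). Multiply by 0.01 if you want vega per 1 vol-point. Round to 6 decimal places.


d1 = 1.1241406012; d2 = 1.0058074697
phi(d1) = 0.2120815139; exp(-qT) = 1.0000000000; exp(-rT) = 0.9987512803
Vega = S * exp(-qT) * phi(d1) * sqrt(T) = 10.2300 * 1.0000000000 * 0.2120815139 * 0.2886173938 = 0.626183

Answer: Vega = 0.626183


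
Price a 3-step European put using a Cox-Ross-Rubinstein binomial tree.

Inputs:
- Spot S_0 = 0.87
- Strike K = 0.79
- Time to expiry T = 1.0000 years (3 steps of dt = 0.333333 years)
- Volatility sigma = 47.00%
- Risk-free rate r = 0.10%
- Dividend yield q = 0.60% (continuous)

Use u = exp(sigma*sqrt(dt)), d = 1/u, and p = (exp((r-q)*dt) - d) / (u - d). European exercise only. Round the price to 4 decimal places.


Answer: Price = V(0,0) = 0.1281

Derivation:
dt = T/N = 0.333333
u = exp(sigma*sqrt(dt)) = 1.311740; d = 1/u = 0.762346
p = (exp((r-q)*dt) - d) / (u - d) = 0.429543
Discount per step: exp(-r*dt) = 0.999667
Stock lattice S(k, i) with i counting down-moves:
  k=0: S(0,0) = 0.8700
  k=1: S(1,0) = 1.1412; S(1,1) = 0.6632
  k=2: S(2,0) = 1.4970; S(2,1) = 0.8700; S(2,2) = 0.5056
  k=3: S(3,0) = 1.9636; S(3,1) = 1.1412; S(3,2) = 0.6632; S(3,3) = 0.3855
Terminal payoffs V(N, i) = max(K - S_T, 0):
  V(3,0) = 0.000000; V(3,1) = 0.000000; V(3,2) = 0.126759; V(3,3) = 0.404543
Backward induction: V(k, i) = exp(-r*dt) * [p * V(k+1, i) + (1-p) * V(k+1, i+1)].
  V(2,0) = exp(-r*dt) * [p*0.000000 + (1-p)*0.000000] = 0.000000
  V(2,1) = exp(-r*dt) * [p*0.000000 + (1-p)*0.126759] = 0.072286
  V(2,2) = exp(-r*dt) * [p*0.126759 + (1-p)*0.404543] = 0.285128
  V(1,0) = exp(-r*dt) * [p*0.000000 + (1-p)*0.072286] = 0.041222
  V(1,1) = exp(-r*dt) * [p*0.072286 + (1-p)*0.285128] = 0.193639
  V(0,0) = exp(-r*dt) * [p*0.041222 + (1-p)*0.193639] = 0.128126


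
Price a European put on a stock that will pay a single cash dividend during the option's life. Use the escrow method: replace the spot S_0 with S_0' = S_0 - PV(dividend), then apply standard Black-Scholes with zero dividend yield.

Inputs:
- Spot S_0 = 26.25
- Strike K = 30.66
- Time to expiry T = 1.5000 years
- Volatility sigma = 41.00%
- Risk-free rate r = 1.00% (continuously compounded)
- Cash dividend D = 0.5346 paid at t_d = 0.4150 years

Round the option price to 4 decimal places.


Answer: Price = 8.0610

Derivation:
PV(D) = D * exp(-r * t_d) = 0.5346 * 0.99585860 = 0.53238601
S_0' = S_0 - PV(D) = 26.2500 - 0.53238601 = 25.71761399
d1 = (ln(S_0'/K) + (r + sigma^2/2)*T) / (sigma*sqrt(T)) = -0.06911892
d2 = d1 - sigma*sqrt(T) = -0.57126432
exp(-rT) = 0.98511194
N(-d1) = 0.52755252; N(-d2) = 0.71608976
P = K * exp(-rT) * N(-d2) - S_0' * N(-d1) = 30.6600 * 0.98511194 * 0.71608976 - 25.71761399 * 0.52755252 = 8.0610


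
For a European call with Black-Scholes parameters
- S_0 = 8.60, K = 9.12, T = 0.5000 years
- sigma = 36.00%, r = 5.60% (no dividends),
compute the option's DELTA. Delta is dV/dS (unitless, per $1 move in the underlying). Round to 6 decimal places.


Answer: Delta = 0.502652

Derivation:
d1 = 0.0066483718; d2 = -0.2479100694
phi(d1) = 0.3989334637; exp(-qT) = 1.0000000000; exp(-rT) = 0.9723883668
N(d1) = 0.5026522971
Delta = exp(-qT) * N(d1) = 1.0000000000 * 0.5026522971 = 0.502652


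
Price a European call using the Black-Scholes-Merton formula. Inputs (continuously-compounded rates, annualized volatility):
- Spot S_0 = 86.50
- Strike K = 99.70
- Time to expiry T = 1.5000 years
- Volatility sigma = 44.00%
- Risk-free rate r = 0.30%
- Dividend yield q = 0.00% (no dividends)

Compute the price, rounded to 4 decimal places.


Answer: Price = 13.9742

Derivation:
d1 = (ln(S/K) + (r - q + 0.5*sigma^2) * T) / (sigma * sqrt(T)) = 0.01424923
d2 = d1 - sigma * sqrt(T) = -0.52463851
exp(-rT) = 0.99551011; exp(-qT) = 1.00000000
C = S_0 * exp(-qT) * N(d1) - K * exp(-rT) * N(d2)
N(d1) = 0.50568443; N(d2) = 0.29991726
C = 86.5000 * 1.00000000 * 0.50568443 - 99.7000 * 0.99551011 * 0.29991726 = 13.9742


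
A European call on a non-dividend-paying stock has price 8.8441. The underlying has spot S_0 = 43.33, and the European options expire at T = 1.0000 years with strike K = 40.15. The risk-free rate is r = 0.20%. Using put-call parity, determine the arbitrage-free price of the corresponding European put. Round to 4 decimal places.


Answer: Put price = 5.5839

Derivation:
Put-call parity: C - P = S_0 * exp(-qT) - K * exp(-rT).
S_0 * exp(-qT) = 43.3300 * 1.00000000 = 43.33000000
K * exp(-rT) = 40.1500 * 0.99800200 = 40.06978025
P = C - S*exp(-qT) + K*exp(-rT)
P = 8.8441 - 43.33000000 + 40.06978025 = 5.5839


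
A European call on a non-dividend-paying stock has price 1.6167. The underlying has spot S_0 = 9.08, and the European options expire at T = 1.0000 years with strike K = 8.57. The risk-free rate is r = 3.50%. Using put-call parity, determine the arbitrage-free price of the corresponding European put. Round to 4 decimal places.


Put-call parity: C - P = S_0 * exp(-qT) - K * exp(-rT).
S_0 * exp(-qT) = 9.0800 * 1.00000000 = 9.08000000
K * exp(-rT) = 8.5700 * 0.96560542 = 8.27523842
P = C - S*exp(-qT) + K*exp(-rT)
P = 1.6167 - 9.08000000 + 8.27523842 = 0.8119

Answer: Put price = 0.8119


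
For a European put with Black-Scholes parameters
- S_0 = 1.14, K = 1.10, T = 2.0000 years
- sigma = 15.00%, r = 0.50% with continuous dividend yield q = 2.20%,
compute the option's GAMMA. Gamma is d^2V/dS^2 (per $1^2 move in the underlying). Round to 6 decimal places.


d1 = 0.1141651362; d2 = -0.0979668981
phi(d1) = 0.3963508907; exp(-qT) = 0.9569539575; exp(-rT) = 0.9900498337
Gamma = exp(-qT) * phi(d1) / (S * sigma * sqrt(T)) = 0.9569539575 * 0.3963508907 / (1.1400 * 0.1500 * 1.4142135624) = 1.568411

Answer: Gamma = 1.568411


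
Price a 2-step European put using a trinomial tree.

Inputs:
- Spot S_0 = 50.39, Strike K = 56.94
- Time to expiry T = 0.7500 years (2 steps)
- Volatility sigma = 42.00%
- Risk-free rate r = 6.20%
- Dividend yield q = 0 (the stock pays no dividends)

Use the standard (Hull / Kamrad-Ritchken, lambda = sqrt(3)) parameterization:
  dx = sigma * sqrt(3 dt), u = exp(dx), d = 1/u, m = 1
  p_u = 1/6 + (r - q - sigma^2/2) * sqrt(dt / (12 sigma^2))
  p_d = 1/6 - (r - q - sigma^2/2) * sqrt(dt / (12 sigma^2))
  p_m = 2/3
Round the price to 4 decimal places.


dt = T/N = 0.375000; dx = sigma*sqrt(3*dt) = 0.445477
u = exp(dx) = 1.561235; d = 1/u = 0.640519
p_u = 0.155639, p_m = 0.666667, p_d = 0.177694
Discount per step: exp(-r*dt) = 0.977018
Stock lattice S(k, j) with j the centered position index:
  k=0: S(0,+0) = 50.3900
  k=1: S(1,-1) = 32.2757; S(1,+0) = 50.3900; S(1,+1) = 78.6706
  k=2: S(2,-2) = 20.6732; S(2,-1) = 32.2757; S(2,+0) = 50.3900; S(2,+1) = 78.6706; S(2,+2) = 122.8234
Terminal payoffs V(N, j) = max(K - S_T, 0):
  V(2,-2) = 36.266800; V(2,-1) = 24.664273; V(2,+0) = 6.550000; V(2,+1) = 0.000000; V(2,+2) = 0.000000
Backward induction: V(k, j) = exp(-r*dt) * [p_u * V(k+1, j+1) + p_m * V(k+1, j) + p_d * V(k+1, j-1)]
  V(1,-1) = exp(-r*dt) * [p_u*6.550000 + p_m*24.664273 + p_d*36.266800] = 23.357265
  V(1,+0) = exp(-r*dt) * [p_u*0.000000 + p_m*6.550000 + p_d*24.664273] = 8.548288
  V(1,+1) = exp(-r*dt) * [p_u*0.000000 + p_m*0.000000 + p_d*6.550000] = 1.137148
  V(0,+0) = exp(-r*dt) * [p_u*1.137148 + p_m*8.548288 + p_d*23.357265] = 9.795871

Answer: Price = V(0,0) = 9.7959


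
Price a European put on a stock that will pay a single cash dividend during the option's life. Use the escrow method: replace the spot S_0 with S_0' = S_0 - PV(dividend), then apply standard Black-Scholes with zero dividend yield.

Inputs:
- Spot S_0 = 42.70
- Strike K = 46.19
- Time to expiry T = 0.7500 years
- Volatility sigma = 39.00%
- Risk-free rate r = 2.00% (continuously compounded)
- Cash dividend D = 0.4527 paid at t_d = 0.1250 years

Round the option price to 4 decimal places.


Answer: Price = 7.6508

Derivation:
PV(D) = D * exp(-r * t_d) = 0.4527 * 0.99750312 = 0.45156966
S_0' = S_0 - PV(D) = 42.7000 - 0.45156966 = 42.24843034
d1 = (ln(S_0'/K) + (r + sigma^2/2)*T) / (sigma*sqrt(T)) = -0.05080275
d2 = d1 - sigma*sqrt(T) = -0.38855265
exp(-rT) = 0.98511194
N(-d1) = 0.52025865; N(-d2) = 0.65119645
P = K * exp(-rT) * N(-d2) - S_0' * N(-d1) = 46.1900 * 0.98511194 * 0.65119645 - 42.24843034 * 0.52025865 = 7.6508
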